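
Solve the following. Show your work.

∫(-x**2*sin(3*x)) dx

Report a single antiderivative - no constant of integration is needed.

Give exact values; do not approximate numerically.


Step 1. Integrate ∫(-x**2*sin(3*x)) dx by parts with u = x**2, dv = (-sin(3*x)) dx, so v = cos(3*x)/3: now x**2*cos(3*x)/3 + ∫(-2*x*cos(3*x)/3) dx.
Step 2. Integrate ∫(-2*x*cos(3*x)/3) dx by parts with u = x, dv = (-2*cos(3*x)/3) dx, so v = -2*sin(3*x)/9: now x**2*cos(3*x)/3 - 2*x*sin(3*x)/9 + ∫(2*sin(3*x)/9) dx.
Step 3. Evaluate the standard form: now x**2*cos(3*x)/3 - 2*x*sin(3*x)/9 - 2*cos(3*x)/27.
Answer: x**2*cos(3*x)/3 - 2*x*sin(3*x)/9 - 2*cos(3*x)/27.


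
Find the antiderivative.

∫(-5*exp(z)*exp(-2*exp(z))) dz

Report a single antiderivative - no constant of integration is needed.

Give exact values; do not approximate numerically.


Answer: 5*exp(-2*exp(z))/2.


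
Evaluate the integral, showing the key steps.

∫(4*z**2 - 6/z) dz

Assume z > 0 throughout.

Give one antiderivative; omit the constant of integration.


Step 1. Rewrite: now ∫(-6/z) dz + ∫(4*z**2) dz.
Step 2. Evaluate the standard form [assuming z > 0]: now -6*log(z) + ∫(4*z**2) dz.
Step 3. Evaluate the standard form: now 4*z**3/3 - 6*log(z).
Answer: 4*z**3/3 - 6*log(z).


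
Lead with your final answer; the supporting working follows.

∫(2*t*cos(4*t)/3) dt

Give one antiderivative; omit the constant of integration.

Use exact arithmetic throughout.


The answer is t*sin(4*t)/6 + cos(4*t)/24.
Step 1. Integrate ∫(2*t*cos(4*t)/3) dt by parts with u = t, dv = (2*cos(4*t)/3) dt, so v = sin(4*t)/6: now t*sin(4*t)/6 + ∫(-sin(4*t)/6) dt.
Step 2. Evaluate the standard form: now t*sin(4*t)/6 + cos(4*t)/24.
Answer: t*sin(4*t)/6 + cos(4*t)/24.


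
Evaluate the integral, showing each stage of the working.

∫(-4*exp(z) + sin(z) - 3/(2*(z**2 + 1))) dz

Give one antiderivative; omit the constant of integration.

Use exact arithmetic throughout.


Step 1. Rewrite: now ∫(-3/(2*(z**2 + 1))) dz + ∫(-4*exp(z)) dz + ∫(sin(z)) dz.
Step 2. Evaluate the standard form: now -4*exp(z) + ∫(-3/(2*(z**2 + 1))) dz + ∫(sin(z)) dz.
Step 3. Evaluate the standard form: now -4*exp(z) - 3*atan(z)/2 + ∫(sin(z)) dz.
Step 4. Evaluate the standard form: now -4*exp(z) - cos(z) - 3*atan(z)/2.
Answer: -4*exp(z) - cos(z) - 3*atan(z)/2.


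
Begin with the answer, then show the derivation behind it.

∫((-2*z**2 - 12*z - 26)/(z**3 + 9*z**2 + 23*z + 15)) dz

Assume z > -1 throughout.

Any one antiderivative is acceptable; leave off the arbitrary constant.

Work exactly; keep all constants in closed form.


The answer is -2*log(z + 1) + 2*log(z + 3) - 2*log(z + 5).
Step 1. Decompose ∫((-2*z**2 - 12*z - 26)/(z**3 + 9*z**2 + 23*z + 15)) dz by partial fractions, (-2*z**2 - 12*z - 26)/(z**3 + 9*z**2 + 23*z + 15) = -2/(z + 5) + 2/(z + 3) - 2/(z + 1): now ∫(-2/(z + 1)) dz + ∫(2/(z + 3)) dz + ∫(-2/(z + 5)) dz.
Step 2. Evaluate the standard form [assuming z > -3]: now 2*log(z + 3) + ∫(-2/(z + 1)) dz + ∫(-2/(z + 5)) dz.
Step 3. Evaluate the standard form [assuming z > -5]: now 2*log(z + 3) - 2*log(z + 5) + ∫(-2/(z + 1)) dz.
Step 4. Evaluate the standard form [assuming z > -1]: now -2*log(z + 1) + 2*log(z + 3) - 2*log(z + 5).
Answer: -2*log(z + 1) + 2*log(z + 3) - 2*log(z + 5).


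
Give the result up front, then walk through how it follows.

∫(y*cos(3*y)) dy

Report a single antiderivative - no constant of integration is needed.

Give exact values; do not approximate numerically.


The answer is y*sin(3*y)/3 + cos(3*y)/9.
Step 1. Integrate ∫(y*cos(3*y)) dy by parts with u = y, dv = (cos(3*y)) dy, so v = sin(3*y)/3: now y*sin(3*y)/3 + ∫(-sin(3*y)/3) dy.
Step 2. Evaluate the standard form: now y*sin(3*y)/3 + cos(3*y)/9.
Answer: y*sin(3*y)/3 + cos(3*y)/9.


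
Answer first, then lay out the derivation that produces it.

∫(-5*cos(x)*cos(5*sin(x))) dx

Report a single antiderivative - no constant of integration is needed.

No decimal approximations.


The answer is -sin(5*sin(x)).
Step 1. Substitute u = sin(x), turning ∫(-5*cos(x)*cos(5*sin(x))) dx into ∫(-5*cos(5*u)) du: now ∫(-5*cos(5*u)) du.
Step 2. Evaluate the standard form: now -sin(5*u).
Step 3. Substitute back u = sin(x): now -sin(5*sin(x)).
Answer: -sin(5*sin(x)).


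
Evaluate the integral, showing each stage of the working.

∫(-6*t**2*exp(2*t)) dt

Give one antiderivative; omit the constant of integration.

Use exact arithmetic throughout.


Step 1. Integrate ∫(-6*t**2*exp(2*t)) dt by parts with u = t**2, dv = (-6*exp(2*t)) dt, so v = -3*exp(2*t): now -3*t**2*exp(2*t) + ∫(6*t*exp(2*t)) dt.
Step 2. Integrate ∫(6*t*exp(2*t)) dt by parts with u = t, dv = (6*exp(2*t)) dt, so v = 3*exp(2*t): now -3*t**2*exp(2*t) + 3*t*exp(2*t) + ∫(-3*exp(2*t)) dt.
Step 3. Evaluate the standard form: now -3*t**2*exp(2*t) + 3*t*exp(2*t) - 3*exp(2*t)/2.
Answer: -3*t**2*exp(2*t) + 3*t*exp(2*t) - 3*exp(2*t)/2.


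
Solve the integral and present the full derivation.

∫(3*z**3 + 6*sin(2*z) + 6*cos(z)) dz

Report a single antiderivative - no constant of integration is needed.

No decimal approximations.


Step 1. Rewrite: now ∫(3*z**3) dz + ∫(6*sin(2*z)) dz + ∫(6*cos(z)) dz.
Step 2. Evaluate the standard form: now 3*z**4/4 + ∫(6*sin(2*z)) dz + ∫(6*cos(z)) dz.
Step 3. Evaluate the standard form: now 3*z**4/4 + 6*sin(z) + ∫(6*sin(2*z)) dz.
Step 4. Evaluate the standard form: now 3*z**4/4 + 6*sin(z) - 3*cos(2*z).
Answer: 3*z**4/4 + 6*sin(z) - 3*cos(2*z).


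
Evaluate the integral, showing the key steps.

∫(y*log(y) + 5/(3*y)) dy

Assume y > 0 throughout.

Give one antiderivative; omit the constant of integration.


Step 1. Rewrite: now ∫(5/(3*y)) dy + ∫(y*log(y)) dy.
Step 2. Integrate ∫(y*log(y)) dy by parts with u = log(y), dv = (y) dy, so v = y**2/2 [assuming y > 0]: now y**2*log(y)/2 + ∫(5/(3*y)) dy + ∫(-y/2) dy.
Step 3. Evaluate the standard form: now y**2*log(y)/2 - y**2/4 + ∫(5/(3*y)) dy.
Step 4. Evaluate the standard form [assuming y > 0]: now y**2*log(y)/2 - y**2/4 + 5*log(y)/3.
Answer: y**2*log(y)/2 - y**2/4 + 5*log(y)/3.


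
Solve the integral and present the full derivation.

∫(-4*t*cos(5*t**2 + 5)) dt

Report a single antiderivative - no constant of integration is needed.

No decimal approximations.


Step 1. Substitute u = t**2 + 1, turning ∫(-4*t*cos(5*t**2 + 5)) dt into ∫(-2*cos(5*u)) du: now ∫(-2*cos(5*u)) du.
Step 2. Evaluate the standard form: now -2*sin(5*u)/5.
Step 3. Substitute back u = t**2 + 1: now -2*sin(5*t**2 + 5)/5.
Answer: -2*sin(5*t**2 + 5)/5.


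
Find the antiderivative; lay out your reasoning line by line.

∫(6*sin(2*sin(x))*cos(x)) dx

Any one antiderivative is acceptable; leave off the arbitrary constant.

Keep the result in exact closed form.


Step 1. Substitute u = sin(x), turning ∫(6*sin(2*sin(x))*cos(x)) dx into ∫(6*sin(2*u)) du: now ∫(6*sin(2*u)) du.
Step 2. Evaluate the standard form: now -3*cos(2*u).
Step 3. Substitute back u = sin(x): now -3*cos(2*sin(x)).
Answer: -3*cos(2*sin(x)).


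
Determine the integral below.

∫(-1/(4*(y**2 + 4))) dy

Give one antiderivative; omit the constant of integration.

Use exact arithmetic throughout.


Answer: -atan(y/2)/8.


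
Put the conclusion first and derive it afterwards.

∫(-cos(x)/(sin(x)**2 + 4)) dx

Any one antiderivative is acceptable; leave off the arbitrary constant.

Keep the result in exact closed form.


The answer is -atan(sin(x)/2)/2.
Step 1. Substitute u = sin(x), turning ∫(-cos(x)/(sin(x)**2 + 4)) dx into ∫(-1/(u**2 + 4)) du: now ∫(-1/(u**2 + 4)) du.
Step 2. Evaluate the standard form: now -atan(u/2)/2.
Step 3. Substitute back u = sin(x): now -atan(sin(x)/2)/2.
Answer: -atan(sin(x)/2)/2.


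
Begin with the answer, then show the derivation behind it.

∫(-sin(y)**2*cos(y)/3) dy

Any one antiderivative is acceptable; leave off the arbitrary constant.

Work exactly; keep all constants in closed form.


The answer is -sin(y)**3/9.
Step 1. Substitute u = sin(y), turning ∫(-sin(y)**2*cos(y)/3) dy into ∫(-u**2/3) du: now ∫(-u**2/3) du.
Step 2. Evaluate the standard form: now -u**3/9.
Step 3. Substitute back u = sin(y): now -sin(y)**3/9.
Answer: -sin(y)**3/9.


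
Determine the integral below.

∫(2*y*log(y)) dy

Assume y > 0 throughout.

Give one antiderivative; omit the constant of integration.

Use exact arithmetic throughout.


Answer: y**2*log(y) - y**2/2.


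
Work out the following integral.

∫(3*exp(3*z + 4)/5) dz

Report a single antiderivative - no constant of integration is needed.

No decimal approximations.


Answer: exp(3*z + 4)/5.


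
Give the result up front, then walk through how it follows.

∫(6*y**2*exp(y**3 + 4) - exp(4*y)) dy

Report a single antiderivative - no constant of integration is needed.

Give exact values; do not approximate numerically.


The answer is -exp(4*y)/4 + 2*exp(y**3 + 4).
Step 1. Rewrite: now ∫(6*y**2*exp(y**3 + 4)) dy + ∫(-exp(4*y)) dy.
Step 2. Evaluate the standard form: now -exp(4*y)/4 + ∫(6*y**2*exp(y**3 + 4)) dy.
Step 3. Substitute u = y**3 + 4, turning ∫(6*y**2*exp(y**3 + 4)) dy into ∫(2*exp(u)) du: now -exp(4*y)/4 + ∫(2*exp(u)) du.
Step 4. Evaluate the standard form: now 2*exp(u) - exp(4*y)/4.
Step 5. Substitute back u = y**3 + 4: now -exp(4*y)/4 + 2*exp(y**3 + 4).
Answer: -exp(4*y)/4 + 2*exp(y**3 + 4).


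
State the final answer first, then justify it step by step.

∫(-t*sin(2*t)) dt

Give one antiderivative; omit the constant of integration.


The answer is t*cos(2*t)/2 - sin(2*t)/4.
Step 1. Integrate ∫(-t*sin(2*t)) dt by parts with u = t, dv = (-sin(2*t)) dt, so v = cos(2*t)/2: now t*cos(2*t)/2 + ∫(-cos(2*t)/2) dt.
Step 2. Evaluate the standard form: now t*cos(2*t)/2 - sin(2*t)/4.
Answer: t*cos(2*t)/2 - sin(2*t)/4.


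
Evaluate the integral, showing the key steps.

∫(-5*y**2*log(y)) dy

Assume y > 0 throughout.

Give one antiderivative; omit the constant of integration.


Step 1. Integrate ∫(-5*y**2*log(y)) dy by parts with u = log(y), dv = (-5*y**2) dy, so v = -5*y**3/3 [assuming y > 0]: now -5*y**3*log(y)/3 + ∫(5*y**2/3) dy.
Step 2. Evaluate the standard form: now -5*y**3*log(y)/3 + 5*y**3/9.
Answer: -5*y**3*log(y)/3 + 5*y**3/9.


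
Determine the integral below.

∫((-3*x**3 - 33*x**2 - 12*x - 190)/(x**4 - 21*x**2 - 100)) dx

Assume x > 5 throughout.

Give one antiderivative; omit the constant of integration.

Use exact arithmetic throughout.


Answer: -5*log(x - 5) + 2*log(x + 5) + atan(x/2).


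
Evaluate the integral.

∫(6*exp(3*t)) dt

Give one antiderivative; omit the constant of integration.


Answer: 2*exp(3*t).


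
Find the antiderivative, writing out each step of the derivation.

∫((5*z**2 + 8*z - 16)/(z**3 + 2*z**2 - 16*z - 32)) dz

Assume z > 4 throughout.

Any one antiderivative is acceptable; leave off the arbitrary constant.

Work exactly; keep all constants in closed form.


Step 1. Decompose ∫((5*z**2 + 8*z - 16)/(z**3 + 2*z**2 - 16*z - 32)) dz by partial fractions, (5*z**2 + 8*z - 16)/(z**3 + 2*z**2 - 16*z - 32) = 2/(z + 4) + 1/(z + 2) + 2/(z - 4): now ∫(2/(z - 4)) dz + ∫(1/(z + 2)) dz + ∫(2/(z + 4)) dz.
Step 2. Evaluate the standard form [assuming z > -4]: now 2*log(z + 4) + ∫(2/(z - 4)) dz + ∫(1/(z + 2)) dz.
Step 3. Evaluate the standard form [assuming z > 4]: now 2*log(z - 4) + 2*log(z + 4) + ∫(1/(z + 2)) dz.
Step 4. Evaluate the standard form [assuming z > -2]: now 2*log(z - 4) + log(z + 2) + 2*log(z + 4).
Answer: 2*log(z - 4) + log(z + 2) + 2*log(z + 4).


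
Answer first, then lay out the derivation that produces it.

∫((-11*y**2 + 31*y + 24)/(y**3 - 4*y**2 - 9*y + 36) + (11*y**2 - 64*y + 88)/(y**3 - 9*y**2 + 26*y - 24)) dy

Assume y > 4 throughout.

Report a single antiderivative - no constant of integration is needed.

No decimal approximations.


The answer is 2*log(y - 3) + 2*log(y - 2) - 4*log(y + 3).
Step 1. Rewrite: now ∫((-11*y**2 + 31*y + 24)/(y**3 - 4*y**2 - 9*y + 36)) dy + ∫((11*y**2 - 64*y + 88)/(y**3 - 9*y**2 + 26*y - 24)) dy.
Step 2. Decompose ∫((-11*y**2 + 31*y + 24)/(y**3 - 4*y**2 - 9*y + 36)) dy by partial fractions, (-11*y**2 + 31*y + 24)/(y**3 - 4*y**2 - 9*y + 36) = -4/(y + 3) - 3/(y - 3) - 4/(y - 4): now ∫((11*y**2 - 64*y + 88)/(y**3 - 9*y**2 + 26*y - 24)) dy + ∫(-4/(y - 4)) dy + ∫(-3/(y - 3)) dy + ∫(-4/(y + 3)) dy.
Step 3. Evaluate the standard form [assuming y > 3]: now -3*log(y - 3) + ∫((11*y**2 - 64*y + 88)/(y**3 - 9*y**2 + 26*y - 24)) dy + ∫(-4/(y - 4)) dy + ∫(-4/(y + 3)) dy.
Step 4. Evaluate the standard form [assuming y > -3]: now -3*log(y - 3) - 4*log(y + 3) + ∫((11*y**2 - 64*y + 88)/(y**3 - 9*y**2 + 26*y - 24)) dy + ∫(-4/(y - 4)) dy.
Step 5. Evaluate the standard form [assuming y > 4]: now -4*log(y - 4) - 3*log(y - 3) - 4*log(y + 3) + ∫((11*y**2 - 64*y + 88)/(y**3 - 9*y**2 + 26*y - 24)) dy.
Step 6. Decompose ∫((11*y**2 - 64*y + 88)/(y**3 - 9*y**2 + 26*y - 24)) dy by partial fractions, (11*y**2 - 64*y + 88)/(y**3 - 9*y**2 + 26*y - 24) = 2/(y - 2) + 5/(y - 3) + 4/(y - 4): now -4*log(y - 4) - 3*log(y - 3) - 4*log(y + 3) + ∫(4/(y - 4)) dy + ∫(5/(y - 3)) dy + ∫(2/(y - 2)) dy.
Step 7. Evaluate the standard form [assuming y > 4]: now -3*log(y - 3) - 4*log(y + 3) + ∫(5/(y - 3)) dy + ∫(2/(y - 2)) dy.
Step 8. Evaluate the standard form [assuming y > 2]: now -3*log(y - 3) + 2*log(y - 2) - 4*log(y + 3) + ∫(5/(y - 3)) dy.
Step 9. Evaluate the standard form [assuming y > 3]: now 2*log(y - 3) + 2*log(y - 2) - 4*log(y + 3).
Answer: 2*log(y - 3) + 2*log(y - 2) - 4*log(y + 3).


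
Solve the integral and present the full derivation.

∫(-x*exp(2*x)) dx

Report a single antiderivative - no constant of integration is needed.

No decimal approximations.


Step 1. Integrate ∫(-x*exp(2*x)) dx by parts with u = x, dv = (-exp(2*x)) dx, so v = -exp(2*x)/2: now -x*exp(2*x)/2 + ∫(exp(2*x)/2) dx.
Step 2. Evaluate the standard form: now -x*exp(2*x)/2 + exp(2*x)/4.
Answer: -x*exp(2*x)/2 + exp(2*x)/4.


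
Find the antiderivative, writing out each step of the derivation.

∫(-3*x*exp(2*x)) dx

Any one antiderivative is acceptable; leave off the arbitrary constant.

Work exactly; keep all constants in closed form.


Step 1. Integrate ∫(-3*x*exp(2*x)) dx by parts with u = x, dv = (-3*exp(2*x)) dx, so v = -3*exp(2*x)/2: now -3*x*exp(2*x)/2 + ∫(3*exp(2*x)/2) dx.
Step 2. Evaluate the standard form: now -3*x*exp(2*x)/2 + 3*exp(2*x)/4.
Answer: -3*x*exp(2*x)/2 + 3*exp(2*x)/4.


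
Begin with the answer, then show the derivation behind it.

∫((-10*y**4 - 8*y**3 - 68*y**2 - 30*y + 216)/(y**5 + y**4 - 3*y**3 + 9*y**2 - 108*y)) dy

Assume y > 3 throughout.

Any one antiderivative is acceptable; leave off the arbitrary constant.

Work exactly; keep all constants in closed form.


The answer is -2*log(y) - 4*log(y - 3) - 4*log(y + 4) - 2*atan(y/3)/3.
Step 1. Decompose ∫((-10*y**4 - 8*y**3 - 68*y**2 - 30*y + 216)/(y**5 + y**4 - 3*y**3 + 9*y**2 - 108*y)) dy by partial fractions, (-10*y**4 - 8*y**3 - 68*y**2 - 30*y + 216)/(y**5 + y**4 - 3*y**3 + 9*y**2 - 108*y) = -2/(y**2 + 9) - 4/(y + 4) - 4/(y - 3) - 2/y: now ∫(-2/y) dy + ∫(-4/(y - 3)) dy + ∫(-4/(y + 4)) dy + ∫(-2/(y**2 + 9)) dy.
Step 2. Evaluate the standard form [assuming y > 0]: now -2*log(y) + ∫(-4/(y - 3)) dy + ∫(-4/(y + 4)) dy + ∫(-2/(y**2 + 9)) dy.
Step 3. Evaluate the standard form [assuming y > 3]: now -2*log(y) - 4*log(y - 3) + ∫(-4/(y + 4)) dy + ∫(-2/(y**2 + 9)) dy.
Step 4. Evaluate the standard form [assuming y > -4]: now -2*log(y) - 4*log(y - 3) - 4*log(y + 4) + ∫(-2/(y**2 + 9)) dy.
Step 5. Evaluate the standard form: now -2*log(y) - 4*log(y - 3) - 4*log(y + 4) - 2*atan(y/3)/3.
Answer: -2*log(y) - 4*log(y - 3) - 4*log(y + 4) - 2*atan(y/3)/3.


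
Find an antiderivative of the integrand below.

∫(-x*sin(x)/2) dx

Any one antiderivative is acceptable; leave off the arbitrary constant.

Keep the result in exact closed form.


Answer: x*cos(x)/2 - sin(x)/2.


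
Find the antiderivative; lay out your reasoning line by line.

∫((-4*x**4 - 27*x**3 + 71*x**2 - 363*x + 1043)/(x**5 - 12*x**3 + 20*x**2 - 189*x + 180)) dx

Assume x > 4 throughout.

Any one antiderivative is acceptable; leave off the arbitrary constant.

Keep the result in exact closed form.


Step 1. Decompose ∫((-4*x**4 - 27*x**3 + 71*x**2 - 363*x + 1043)/(x**5 - 12*x**3 + 20*x**2 - 189*x + 180)) dx by partial fractions, (-4*x**4 - 27*x**3 + 71*x**2 - 363*x + 1043)/(x**5 - 12*x**3 + 20*x**2 - 189*x + 180) = 4/(x**2 + 9) + 3/(x + 5) - 4/(x - 1) - 3/(x - 4): now ∫(-3/(x - 4)) dx + ∫(-4/(x - 1)) dx + ∫(3/(x + 5)) dx + ∫(4/(x**2 + 9)) dx.
Step 2. Evaluate the standard form [assuming x > -5]: now 3*log(x + 5) + ∫(-3/(x - 4)) dx + ∫(-4/(x - 1)) dx + ∫(4/(x**2 + 9)) dx.
Step 3. Evaluate the standard form [assuming x > 1]: now -4*log(x - 1) + 3*log(x + 5) + ∫(-3/(x - 4)) dx + ∫(4/(x**2 + 9)) dx.
Step 4. Evaluate the standard form [assuming x > 4]: now -3*log(x - 4) - 4*log(x - 1) + 3*log(x + 5) + ∫(4/(x**2 + 9)) dx.
Step 5. Evaluate the standard form: now -3*log(x - 4) - 4*log(x - 1) + 3*log(x + 5) + 4*atan(x/3)/3.
Answer: -3*log(x - 4) - 4*log(x - 1) + 3*log(x + 5) + 4*atan(x/3)/3.


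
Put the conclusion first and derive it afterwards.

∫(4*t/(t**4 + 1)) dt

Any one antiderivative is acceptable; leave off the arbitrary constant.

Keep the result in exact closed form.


The answer is 2*atan(t**2).
Step 1. Substitute u = t**2, turning ∫(4*t/(t**4 + 1)) dt into ∫(2/(u**2 + 1)) du: now ∫(2/(u**2 + 1)) du.
Step 2. Evaluate the standard form: now 2*atan(u).
Step 3. Substitute back u = t**2: now 2*atan(t**2).
Answer: 2*atan(t**2).


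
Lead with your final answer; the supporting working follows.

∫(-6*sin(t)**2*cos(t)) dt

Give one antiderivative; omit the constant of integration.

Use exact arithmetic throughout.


The answer is -2*sin(t)**3.
Step 1. Substitute u = sin(t), turning ∫(-6*sin(t)**2*cos(t)) dt into ∫(-6*u**2) du: now ∫(-6*u**2) du.
Step 2. Evaluate the standard form: now -2*u**3.
Step 3. Substitute back u = sin(t): now -2*sin(t)**3.
Answer: -2*sin(t)**3.


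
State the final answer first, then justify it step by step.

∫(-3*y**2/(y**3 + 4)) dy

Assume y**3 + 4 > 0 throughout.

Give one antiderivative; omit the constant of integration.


The answer is -log(y**3 + 4).
Step 1. Substitute u = y**3 + 4, turning ∫(-3*y**2/(y**3 + 4)) dy into ∫(-1/u) du: now ∫(-1/u) du.
Step 2. Evaluate the standard form [assuming u > 0]: now -log(u).
Step 3. Substitute back u = y**3 + 4: now -log(y**3 + 4).
Answer: -log(y**3 + 4).


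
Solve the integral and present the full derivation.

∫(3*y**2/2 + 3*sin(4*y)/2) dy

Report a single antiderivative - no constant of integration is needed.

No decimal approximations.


Step 1. Rewrite: now ∫(3*y**2/2) dy + ∫(3*sin(4*y)/2) dy.
Step 2. Evaluate the standard form: now y**3/2 + ∫(3*sin(4*y)/2) dy.
Step 3. Evaluate the standard form: now y**3/2 - 3*cos(4*y)/8.
Answer: y**3/2 - 3*cos(4*y)/8.


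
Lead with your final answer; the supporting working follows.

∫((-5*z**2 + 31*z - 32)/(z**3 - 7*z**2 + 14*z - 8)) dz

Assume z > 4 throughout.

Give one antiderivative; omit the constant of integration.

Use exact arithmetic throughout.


The answer is 2*log(z - 4) - 5*log(z - 2) - 2*log(z - 1).
Step 1. Decompose ∫((-5*z**2 + 31*z - 32)/(z**3 - 7*z**2 + 14*z - 8)) dz by partial fractions, (-5*z**2 + 31*z - 32)/(z**3 - 7*z**2 + 14*z - 8) = -2/(z - 1) - 5/(z - 2) + 2/(z - 4): now ∫(2/(z - 4)) dz + ∫(-5/(z - 2)) dz + ∫(-2/(z - 1)) dz.
Step 2. Evaluate the standard form [assuming z > 2]: now -5*log(z - 2) + ∫(2/(z - 4)) dz + ∫(-2/(z - 1)) dz.
Step 3. Evaluate the standard form [assuming z > 1]: now -5*log(z - 2) - 2*log(z - 1) + ∫(2/(z - 4)) dz.
Step 4. Evaluate the standard form [assuming z > 4]: now 2*log(z - 4) - 5*log(z - 2) - 2*log(z - 1).
Answer: 2*log(z - 4) - 5*log(z - 2) - 2*log(z - 1).


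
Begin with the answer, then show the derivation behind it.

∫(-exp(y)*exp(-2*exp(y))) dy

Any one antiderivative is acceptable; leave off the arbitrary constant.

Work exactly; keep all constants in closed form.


The answer is exp(-2*exp(y))/2.
Step 1. Substitute u = exp(y), turning ∫(-exp(y)*exp(-2*exp(y))) dy into ∫(-exp(-2*u)) du: now ∫(-exp(-2*u)) du.
Step 2. Evaluate the standard form: now exp(-2*u)/2.
Step 3. Substitute back u = exp(y): now exp(-2*exp(y))/2.
Answer: exp(-2*exp(y))/2.


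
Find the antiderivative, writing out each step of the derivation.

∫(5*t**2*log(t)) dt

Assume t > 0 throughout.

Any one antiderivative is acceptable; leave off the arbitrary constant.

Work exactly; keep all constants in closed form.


Step 1. Integrate ∫(5*t**2*log(t)) dt by parts with u = log(t), dv = (5*t**2) dt, so v = 5*t**3/3 [assuming t > 0]: now 5*t**3*log(t)/3 + ∫(-5*t**2/3) dt.
Step 2. Evaluate the standard form: now 5*t**3*log(t)/3 - 5*t**3/9.
Answer: 5*t**3*log(t)/3 - 5*t**3/9.


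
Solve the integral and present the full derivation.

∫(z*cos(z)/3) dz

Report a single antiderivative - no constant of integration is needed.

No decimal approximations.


Step 1. Integrate ∫(z*cos(z)/3) dz by parts with u = z, dv = (cos(z)/3) dz, so v = sin(z)/3: now z*sin(z)/3 + ∫(-sin(z)/3) dz.
Step 2. Evaluate the standard form: now z*sin(z)/3 + cos(z)/3.
Answer: z*sin(z)/3 + cos(z)/3.


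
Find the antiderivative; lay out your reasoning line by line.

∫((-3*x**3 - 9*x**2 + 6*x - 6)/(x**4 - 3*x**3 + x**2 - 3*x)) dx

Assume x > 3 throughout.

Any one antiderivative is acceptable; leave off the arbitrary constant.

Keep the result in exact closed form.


Step 1. Decompose ∫((-3*x**3 - 9*x**2 + 6*x - 6)/(x**4 - 3*x**3 + x**2 - 3*x)) dx by partial fractions, (-3*x**3 - 9*x**2 + 6*x - 6)/(x**4 - 3*x**3 + x**2 - 3*x) = -3/(x**2 + 1) - 5/(x - 3) + 2/x: now ∫(2/x) dx + ∫(-5/(x - 3)) dx + ∫(-3/(x**2 + 1)) dx.
Step 2. Evaluate the standard form [assuming x > 3]: now -5*log(x - 3) + ∫(2/x) dx + ∫(-3/(x**2 + 1)) dx.
Step 3. Evaluate the standard form [assuming x > 0]: now 2*log(x) - 5*log(x - 3) + ∫(-3/(x**2 + 1)) dx.
Step 4. Evaluate the standard form: now 2*log(x) - 5*log(x - 3) - 3*atan(x).
Answer: 2*log(x) - 5*log(x - 3) - 3*atan(x).


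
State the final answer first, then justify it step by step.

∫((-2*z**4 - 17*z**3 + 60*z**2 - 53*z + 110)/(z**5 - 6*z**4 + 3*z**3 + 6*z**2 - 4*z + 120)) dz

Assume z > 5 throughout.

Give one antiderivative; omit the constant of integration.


The answer is -5*log(z - 5) + log(z - 3) + 2*log(z + 2) - 3*atan(z/2)/2.
Step 1. Decompose ∫((-2*z**4 - 17*z**3 + 60*z**2 - 53*z + 110)/(z**5 - 6*z**4 + 3*z**3 + 6*z**2 - 4*z + 120)) dz by partial fractions, (-2*z**4 - 17*z**3 + 60*z**2 - 53*z + 110)/(z**5 - 6*z**4 + 3*z**3 + 6*z**2 - 4*z + 120) = -3/(z**2 + 4) + 2/(z + 2) + 1/(z - 3) - 5/(z - 5): now ∫(-5/(z - 5)) dz + ∫(1/(z - 3)) dz + ∫(2/(z + 2)) dz + ∫(-3/(z**2 + 4)) dz.
Step 2. Evaluate the standard form [assuming z > -2]: now 2*log(z + 2) + ∫(-5/(z - 5)) dz + ∫(1/(z - 3)) dz + ∫(-3/(z**2 + 4)) dz.
Step 3. Evaluate the standard form [assuming z > 5]: now -5*log(z - 5) + 2*log(z + 2) + ∫(1/(z - 3)) dz + ∫(-3/(z**2 + 4)) dz.
Step 4. Evaluate the standard form [assuming z > 3]: now -5*log(z - 5) + log(z - 3) + 2*log(z + 2) + ∫(-3/(z**2 + 4)) dz.
Step 5. Evaluate the standard form: now -5*log(z - 5) + log(z - 3) + 2*log(z + 2) - 3*atan(z/2)/2.
Answer: -5*log(z - 5) + log(z - 3) + 2*log(z + 2) - 3*atan(z/2)/2.


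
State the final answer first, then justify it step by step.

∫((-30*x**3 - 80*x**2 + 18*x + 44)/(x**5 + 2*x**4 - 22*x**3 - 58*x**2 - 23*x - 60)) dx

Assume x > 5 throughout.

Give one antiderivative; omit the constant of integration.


The answer is -3*log(x - 5) - log(x + 3) + 4*log(x + 4) - 2*atan(x).
Step 1. Decompose ∫((-30*x**3 - 80*x**2 + 18*x + 44)/(x**5 + 2*x**4 - 22*x**3 - 58*x**2 - 23*x - 60)) dx by partial fractions, (-30*x**3 - 80*x**2 + 18*x + 44)/(x**5 + 2*x**4 - 22*x**3 - 58*x**2 - 23*x - 60) = -2/(x**2 + 1) + 4/(x + 4) - 1/(x + 3) - 3/(x - 5): now ∫(-3/(x - 5)) dx + ∫(-1/(x + 3)) dx + ∫(4/(x + 4)) dx + ∫(-2/(x**2 + 1)) dx.
Step 2. Evaluate the standard form [assuming x > 5]: now -3*log(x - 5) + ∫(-1/(x + 3)) dx + ∫(4/(x + 4)) dx + ∫(-2/(x**2 + 1)) dx.
Step 3. Evaluate the standard form [assuming x > -4]: now -3*log(x - 5) + 4*log(x + 4) + ∫(-1/(x + 3)) dx + ∫(-2/(x**2 + 1)) dx.
Step 4. Evaluate the standard form [assuming x > -3]: now -3*log(x - 5) - log(x + 3) + 4*log(x + 4) + ∫(-2/(x**2 + 1)) dx.
Step 5. Evaluate the standard form: now -3*log(x - 5) - log(x + 3) + 4*log(x + 4) - 2*atan(x).
Answer: -3*log(x - 5) - log(x + 3) + 4*log(x + 4) - 2*atan(x).


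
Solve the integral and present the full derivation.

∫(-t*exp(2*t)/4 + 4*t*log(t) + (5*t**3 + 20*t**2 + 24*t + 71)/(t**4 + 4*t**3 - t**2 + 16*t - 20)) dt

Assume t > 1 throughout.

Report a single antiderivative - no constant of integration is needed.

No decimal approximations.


Step 1. Rewrite: now ∫(-t*exp(2*t)/4) dt + ∫(4*t*log(t)) dt + ∫((5*t**3 + 20*t**2 + 24*t + 71)/(t**4 + 4*t**3 - t**2 + 16*t - 20)) dt.
Step 2. Integrate ∫(-t*exp(2*t)/4) dt by parts with u = t, dv = (-exp(2*t)/4) dt, so v = -exp(2*t)/8: now -t*exp(2*t)/8 + ∫(4*t*log(t)) dt + ∫((5*t**3 + 20*t**2 + 24*t + 71)/(t**4 + 4*t**3 - t**2 + 16*t - 20)) dt + ∫(exp(2*t)/8) dt.
Step 3. Evaluate the standard form: now -t*exp(2*t)/8 + exp(2*t)/16 + ∫(4*t*log(t)) dt + ∫((5*t**3 + 20*t**2 + 24*t + 71)/(t**4 + 4*t**3 - t**2 + 16*t - 20)) dt.
Step 4. Integrate ∫(4*t*log(t)) dt by parts with u = log(t), dv = (4*t) dt, so v = 2*t**2 [assuming t > 0]: now 2*t**2*log(t) - t*exp(2*t)/8 + exp(2*t)/16 + ∫(-2*t) dt + ∫((5*t**3 + 20*t**2 + 24*t + 71)/(t**4 + 4*t**3 - t**2 + 16*t - 20)) dt.
Step 5. Evaluate the standard form: now 2*t**2*log(t) - t**2 - t*exp(2*t)/8 + exp(2*t)/16 + ∫((5*t**3 + 20*t**2 + 24*t + 71)/(t**4 + 4*t**3 - t**2 + 16*t - 20)) dt.
Step 6. Decompose ∫((5*t**3 + 20*t**2 + 24*t + 71)/(t**4 + 4*t**3 - t**2 + 16*t - 20)) dt by partial fractions, (5*t**3 + 20*t**2 + 24*t + 71)/(t**4 + 4*t**3 - t**2 + 16*t - 20) = 1/(t**2 + 4) + 1/(t + 5) + 4/(t - 1): now 2*t**2*log(t) - t**2 - t*exp(2*t)/8 + exp(2*t)/16 + ∫(4/(t - 1)) dt + ∫(1/(t + 5)) dt + ∫(1/(t**2 + 4)) dt.
Step 7. Evaluate the standard form [assuming t > 1]: now 2*t**2*log(t) - t**2 - t*exp(2*t)/8 + exp(2*t)/16 + 4*log(t - 1) + ∫(1/(t + 5)) dt + ∫(1/(t**2 + 4)) dt.
Step 8. Evaluate the standard form [assuming t > -5]: now 2*t**2*log(t) - t**2 - t*exp(2*t)/8 + exp(2*t)/16 + 4*log(t - 1) + log(t + 5) + ∫(1/(t**2 + 4)) dt.
Step 9. Evaluate the standard form: now 2*t**2*log(t) - t**2 - t*exp(2*t)/8 + exp(2*t)/16 + 4*log(t - 1) + log(t + 5) + atan(t/2)/2.
Answer: 2*t**2*log(t) - t**2 - t*exp(2*t)/8 + exp(2*t)/16 + 4*log(t - 1) + log(t + 5) + atan(t/2)/2.


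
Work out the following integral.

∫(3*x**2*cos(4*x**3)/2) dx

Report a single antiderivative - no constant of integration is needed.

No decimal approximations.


Answer: sin(4*x**3)/8.


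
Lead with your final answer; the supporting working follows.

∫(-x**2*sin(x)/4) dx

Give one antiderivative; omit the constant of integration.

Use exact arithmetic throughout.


The answer is x**2*cos(x)/4 - x*sin(x)/2 - cos(x)/2.
Step 1. Integrate ∫(-x**2*sin(x)/4) dx by parts with u = x**2, dv = (-sin(x)/4) dx, so v = cos(x)/4: now x**2*cos(x)/4 + ∫(-x*cos(x)/2) dx.
Step 2. Integrate ∫(-x*cos(x)/2) dx by parts with u = x, dv = (-cos(x)/2) dx, so v = -sin(x)/2: now x**2*cos(x)/4 - x*sin(x)/2 + ∫(sin(x)/2) dx.
Step 3. Evaluate the standard form: now x**2*cos(x)/4 - x*sin(x)/2 - cos(x)/2.
Answer: x**2*cos(x)/4 - x*sin(x)/2 - cos(x)/2.


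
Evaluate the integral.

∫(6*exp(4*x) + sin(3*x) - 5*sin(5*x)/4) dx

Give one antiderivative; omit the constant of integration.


Answer: 3*exp(4*x)/2 - cos(3*x)/3 + cos(5*x)/4.


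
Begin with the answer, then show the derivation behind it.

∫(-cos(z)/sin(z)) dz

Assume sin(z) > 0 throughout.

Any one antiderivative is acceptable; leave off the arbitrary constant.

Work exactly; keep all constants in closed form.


The answer is -log(sin(z)).
Step 1. Substitute u = sin(z), turning ∫(-cos(z)/sin(z)) dz into ∫(-1/u) du: now ∫(-1/u) du.
Step 2. Evaluate the standard form [assuming u > 0]: now -log(u).
Step 3. Substitute back u = sin(z): now -log(sin(z)).
Answer: -log(sin(z)).


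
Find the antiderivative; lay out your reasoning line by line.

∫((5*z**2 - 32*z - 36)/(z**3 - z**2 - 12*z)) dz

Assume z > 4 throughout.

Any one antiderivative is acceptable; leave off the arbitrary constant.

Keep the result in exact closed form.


Step 1. Decompose ∫((5*z**2 - 32*z - 36)/(z**3 - z**2 - 12*z)) dz by partial fractions, (5*z**2 - 32*z - 36)/(z**3 - z**2 - 12*z) = 5/(z + 3) - 3/(z - 4) + 3/z: now ∫(3/z) dz + ∫(-3/(z - 4)) dz + ∫(5/(z + 3)) dz.
Step 2. Evaluate the standard form [assuming z > 4]: now -3*log(z - 4) + ∫(3/z) dz + ∫(5/(z + 3)) dz.
Step 3. Evaluate the standard form [assuming z > 0]: now 3*log(z) - 3*log(z - 4) + ∫(5/(z + 3)) dz.
Step 4. Evaluate the standard form [assuming z > -3]: now 3*log(z) - 3*log(z - 4) + 5*log(z + 3).
Answer: 3*log(z) - 3*log(z - 4) + 5*log(z + 3).


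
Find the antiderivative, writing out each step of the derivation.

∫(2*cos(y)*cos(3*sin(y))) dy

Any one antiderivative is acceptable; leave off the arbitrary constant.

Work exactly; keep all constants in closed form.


Step 1. Substitute u = sin(y), turning ∫(2*cos(y)*cos(3*sin(y))) dy into ∫(2*cos(3*u)) du: now ∫(2*cos(3*u)) du.
Step 2. Evaluate the standard form: now 2*sin(3*u)/3.
Step 3. Substitute back u = sin(y): now 2*sin(3*sin(y))/3.
Answer: 2*sin(3*sin(y))/3.


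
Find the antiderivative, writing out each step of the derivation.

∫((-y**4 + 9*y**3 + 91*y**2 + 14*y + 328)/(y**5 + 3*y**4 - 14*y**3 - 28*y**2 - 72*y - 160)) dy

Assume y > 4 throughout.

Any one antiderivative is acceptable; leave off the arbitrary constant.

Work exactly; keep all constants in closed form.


Step 1. Decompose ∫((-y**4 + 9*y**3 + 91*y**2 + 14*y + 328)/(y**5 + 3*y**4 - 14*y**3 - 28*y**2 - 72*y - 160)) dy by partial fractions, (-y**4 + 9*y**3 + 91*y**2 + 14*y + 328)/(y**5 + 3*y**4 - 14*y**3 - 28*y**2 - 72*y - 160) = 1/(y**2 + 4) + 1/(y + 5) - 4/(y + 2) + 2/(y - 4): now ∫(2/(y - 4)) dy + ∫(-4/(y + 2)) dy + ∫(1/(y + 5)) dy + ∫(1/(y**2 + 4)) dy.
Step 2. Evaluate the standard form [assuming y > 4]: now 2*log(y - 4) + ∫(-4/(y + 2)) dy + ∫(1/(y + 5)) dy + ∫(1/(y**2 + 4)) dy.
Step 3. Evaluate the standard form [assuming y > -5]: now 2*log(y - 4) + log(y + 5) + ∫(-4/(y + 2)) dy + ∫(1/(y**2 + 4)) dy.
Step 4. Evaluate the standard form [assuming y > -2]: now 2*log(y - 4) - 4*log(y + 2) + log(y + 5) + ∫(1/(y**2 + 4)) dy.
Step 5. Evaluate the standard form: now 2*log(y - 4) - 4*log(y + 2) + log(y + 5) + atan(y/2)/2.
Answer: 2*log(y - 4) - 4*log(y + 2) + log(y + 5) + atan(y/2)/2.


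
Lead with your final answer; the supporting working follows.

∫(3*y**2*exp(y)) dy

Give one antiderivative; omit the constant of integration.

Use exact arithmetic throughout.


The answer is 3*y**2*exp(y) - 6*y*exp(y) + 6*exp(y).
Step 1. Integrate ∫(3*y**2*exp(y)) dy by parts with u = y**2, dv = (3*exp(y)) dy, so v = 3*exp(y): now 3*y**2*exp(y) + ∫(-6*y*exp(y)) dy.
Step 2. Integrate ∫(-6*y*exp(y)) dy by parts with u = y, dv = (-6*exp(y)) dy, so v = -6*exp(y): now 3*y**2*exp(y) - 6*y*exp(y) + ∫(6*exp(y)) dy.
Step 3. Evaluate the standard form: now 3*y**2*exp(y) - 6*y*exp(y) + 6*exp(y).
Answer: 3*y**2*exp(y) - 6*y*exp(y) + 6*exp(y).


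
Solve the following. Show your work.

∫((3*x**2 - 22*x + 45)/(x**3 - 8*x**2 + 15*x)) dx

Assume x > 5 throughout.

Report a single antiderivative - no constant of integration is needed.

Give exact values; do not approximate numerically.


Step 1. Decompose ∫((3*x**2 - 22*x + 45)/(x**3 - 8*x**2 + 15*x)) dx by partial fractions, (3*x**2 - 22*x + 45)/(x**3 - 8*x**2 + 15*x) = -1/(x - 3) + 1/(x - 5) + 3/x: now ∫(3/x) dx + ∫(1/(x - 5)) dx + ∫(-1/(x - 3)) dx.
Step 2. Evaluate the standard form [assuming x > 5]: now log(x - 5) + ∫(3/x) dx + ∫(-1/(x - 3)) dx.
Step 3. Evaluate the standard form [assuming x > 0]: now 3*log(x) + log(x - 5) + ∫(-1/(x - 3)) dx.
Step 4. Evaluate the standard form [assuming x > 3]: now 3*log(x) + log(x - 5) - log(x - 3).
Answer: 3*log(x) + log(x - 5) - log(x - 3).


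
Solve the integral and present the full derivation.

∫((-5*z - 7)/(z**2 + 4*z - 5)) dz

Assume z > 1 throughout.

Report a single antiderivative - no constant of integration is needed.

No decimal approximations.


Step 1. Decompose ∫((-5*z - 7)/(z**2 + 4*z - 5)) dz by partial fractions, (-5*z - 7)/(z**2 + 4*z - 5) = -3/(z + 5) - 2/(z - 1): now ∫(-2/(z - 1)) dz + ∫(-3/(z + 5)) dz.
Step 2. Evaluate the standard form [assuming z > 1]: now -2*log(z - 1) + ∫(-3/(z + 5)) dz.
Step 3. Evaluate the standard form [assuming z > -5]: now -2*log(z - 1) - 3*log(z + 5).
Answer: -2*log(z - 1) - 3*log(z + 5).


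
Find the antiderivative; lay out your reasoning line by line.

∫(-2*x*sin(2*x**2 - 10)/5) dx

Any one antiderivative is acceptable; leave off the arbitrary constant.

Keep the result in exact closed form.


Step 1. Substitute u = x**2 - 5, turning ∫(-2*x*sin(2*x**2 - 10)/5) dx into ∫(-sin(2*u)/5) du: now ∫(-sin(2*u)/5) du.
Step 2. Evaluate the standard form: now cos(2*u)/10.
Step 3. Substitute back u = x**2 - 5: now cos(2*x**2 - 10)/10.
Answer: cos(2*x**2 - 10)/10.


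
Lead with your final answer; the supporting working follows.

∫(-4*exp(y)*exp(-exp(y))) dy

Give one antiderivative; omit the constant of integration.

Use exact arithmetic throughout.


The answer is 4*exp(-exp(y)).
Step 1. Substitute u = exp(y), turning ∫(-4*exp(y)*exp(-exp(y))) dy into ∫(-4*exp(-u)) du: now ∫(-4*exp(-u)) du.
Step 2. Evaluate the standard form: now 4*exp(-u).
Step 3. Substitute back u = exp(y): now 4*exp(-exp(y)).
Answer: 4*exp(-exp(y)).


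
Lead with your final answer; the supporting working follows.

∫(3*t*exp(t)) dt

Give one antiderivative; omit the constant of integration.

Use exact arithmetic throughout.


The answer is 3*t*exp(t) - 3*exp(t).
Step 1. Integrate ∫(3*t*exp(t)) dt by parts with u = t, dv = (3*exp(t)) dt, so v = 3*exp(t): now 3*t*exp(t) + ∫(-3*exp(t)) dt.
Step 2. Evaluate the standard form: now 3*t*exp(t) - 3*exp(t).
Answer: 3*t*exp(t) - 3*exp(t).


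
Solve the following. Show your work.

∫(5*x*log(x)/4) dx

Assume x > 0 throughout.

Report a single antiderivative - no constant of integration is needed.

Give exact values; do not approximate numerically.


Step 1. Integrate ∫(5*x*log(x)/4) dx by parts with u = log(x), dv = (5*x/4) dx, so v = 5*x**2/8 [assuming x > 0]: now 5*x**2*log(x)/8 + ∫(-5*x/8) dx.
Step 2. Evaluate the standard form: now 5*x**2*log(x)/8 - 5*x**2/16.
Answer: 5*x**2*log(x)/8 - 5*x**2/16.


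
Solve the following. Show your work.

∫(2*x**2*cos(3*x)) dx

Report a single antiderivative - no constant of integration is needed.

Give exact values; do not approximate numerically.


Step 1. Integrate ∫(2*x**2*cos(3*x)) dx by parts with u = x**2, dv = (2*cos(3*x)) dx, so v = 2*sin(3*x)/3: now 2*x**2*sin(3*x)/3 + ∫(-4*x*sin(3*x)/3) dx.
Step 2. Integrate ∫(-4*x*sin(3*x)/3) dx by parts with u = x, dv = (-4*sin(3*x)/3) dx, so v = 4*cos(3*x)/9: now 2*x**2*sin(3*x)/3 + 4*x*cos(3*x)/9 + ∫(-4*cos(3*x)/9) dx.
Step 3. Evaluate the standard form: now 2*x**2*sin(3*x)/3 + 4*x*cos(3*x)/9 - 4*sin(3*x)/27.
Answer: 2*x**2*sin(3*x)/3 + 4*x*cos(3*x)/9 - 4*sin(3*x)/27.


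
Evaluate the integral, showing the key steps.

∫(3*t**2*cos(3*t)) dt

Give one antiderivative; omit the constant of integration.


Step 1. Integrate ∫(3*t**2*cos(3*t)) dt by parts with u = t**2, dv = (3*cos(3*t)) dt, so v = sin(3*t): now t**2*sin(3*t) + ∫(-2*t*sin(3*t)) dt.
Step 2. Integrate ∫(-2*t*sin(3*t)) dt by parts with u = t, dv = (-2*sin(3*t)) dt, so v = 2*cos(3*t)/3: now t**2*sin(3*t) + 2*t*cos(3*t)/3 + ∫(-2*cos(3*t)/3) dt.
Step 3. Evaluate the standard form: now t**2*sin(3*t) + 2*t*cos(3*t)/3 - 2*sin(3*t)/9.
Answer: t**2*sin(3*t) + 2*t*cos(3*t)/3 - 2*sin(3*t)/9.


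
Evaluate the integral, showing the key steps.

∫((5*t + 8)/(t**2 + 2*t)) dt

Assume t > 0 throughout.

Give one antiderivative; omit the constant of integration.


Step 1. Decompose ∫((5*t + 8)/(t**2 + 2*t)) dt by partial fractions, (5*t + 8)/(t**2 + 2*t) = 1/(t + 2) + 4/t: now ∫(4/t) dt + ∫(1/(t + 2)) dt.
Step 2. Evaluate the standard form [assuming t > 0]: now 4*log(t) + ∫(1/(t + 2)) dt.
Step 3. Evaluate the standard form [assuming t > -2]: now 4*log(t) + log(t + 2).
Answer: 4*log(t) + log(t + 2).


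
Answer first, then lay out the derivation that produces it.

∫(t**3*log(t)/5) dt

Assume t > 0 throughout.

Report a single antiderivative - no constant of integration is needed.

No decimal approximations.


The answer is t**4*log(t)/20 - t**4/80.
Step 1. Integrate ∫(t**3*log(t)/5) dt by parts with u = log(t), dv = (t**3/5) dt, so v = t**4/20 [assuming t > 0]: now t**4*log(t)/20 + ∫(-t**3/20) dt.
Step 2. Evaluate the standard form: now t**4*log(t)/20 - t**4/80.
Answer: t**4*log(t)/20 - t**4/80.


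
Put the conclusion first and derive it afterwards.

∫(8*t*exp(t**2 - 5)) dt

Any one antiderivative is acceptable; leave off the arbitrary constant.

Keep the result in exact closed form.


The answer is 4*exp(t**2 - 5).
Step 1. Substitute u = t**2 - 5, turning ∫(8*t*exp(t**2 - 5)) dt into ∫(4*exp(u)) du: now ∫(4*exp(u)) du.
Step 2. Evaluate the standard form: now 4*exp(u).
Step 3. Substitute back u = t**2 - 5: now 4*exp(t**2 - 5).
Answer: 4*exp(t**2 - 5).


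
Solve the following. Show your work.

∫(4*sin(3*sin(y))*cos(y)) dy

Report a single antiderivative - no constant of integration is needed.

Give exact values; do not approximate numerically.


Step 1. Substitute u = sin(y), turning ∫(4*sin(3*sin(y))*cos(y)) dy into ∫(4*sin(3*u)) du: now ∫(4*sin(3*u)) du.
Step 2. Evaluate the standard form: now -4*cos(3*u)/3.
Step 3. Substitute back u = sin(y): now -4*cos(3*sin(y))/3.
Answer: -4*cos(3*sin(y))/3.


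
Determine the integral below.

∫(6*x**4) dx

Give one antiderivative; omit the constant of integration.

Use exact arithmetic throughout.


Answer: 6*x**5/5.


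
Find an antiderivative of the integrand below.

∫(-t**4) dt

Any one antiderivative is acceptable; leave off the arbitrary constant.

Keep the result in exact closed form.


Answer: -t**5/5.


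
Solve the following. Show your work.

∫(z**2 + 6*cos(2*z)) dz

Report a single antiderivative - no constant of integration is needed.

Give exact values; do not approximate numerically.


Step 1. Rewrite: now ∫(z**2) dz + ∫(6*cos(2*z)) dz.
Step 2. Evaluate the standard form: now z**3/3 + ∫(6*cos(2*z)) dz.
Step 3. Evaluate the standard form: now z**3/3 + 3*sin(2*z).
Answer: z**3/3 + 3*sin(2*z).


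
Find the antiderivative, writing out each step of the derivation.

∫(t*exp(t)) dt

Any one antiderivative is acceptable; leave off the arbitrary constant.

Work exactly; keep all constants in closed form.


Step 1. Integrate ∫(t*exp(t)) dt by parts with u = t, dv = (exp(t)) dt, so v = exp(t): now t*exp(t) + ∫(-exp(t)) dt.
Step 2. Evaluate the standard form: now t*exp(t) - exp(t).
Answer: t*exp(t) - exp(t).


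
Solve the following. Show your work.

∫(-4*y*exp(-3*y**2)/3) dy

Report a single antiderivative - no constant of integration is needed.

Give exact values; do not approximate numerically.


Step 1. Substitute u = y**2, turning ∫(-4*y*exp(-3*y**2)/3) dy into ∫(-2*exp(-3*u)/3) du: now ∫(-2*exp(-3*u)/3) du.
Step 2. Evaluate the standard form: now 2*exp(-3*u)/9.
Step 3. Substitute back u = y**2: now 2*exp(-3*y**2)/9.
Answer: 2*exp(-3*y**2)/9.


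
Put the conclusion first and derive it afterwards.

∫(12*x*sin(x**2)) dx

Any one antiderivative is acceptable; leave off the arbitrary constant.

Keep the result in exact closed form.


The answer is -6*cos(x**2).
Step 1. Substitute u = x**2, turning ∫(12*x*sin(x**2)) dx into ∫(6*sin(u)) du: now ∫(6*sin(u)) du.
Step 2. Evaluate the standard form: now -6*cos(u).
Step 3. Substitute back u = x**2: now -6*cos(x**2).
Answer: -6*cos(x**2).
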